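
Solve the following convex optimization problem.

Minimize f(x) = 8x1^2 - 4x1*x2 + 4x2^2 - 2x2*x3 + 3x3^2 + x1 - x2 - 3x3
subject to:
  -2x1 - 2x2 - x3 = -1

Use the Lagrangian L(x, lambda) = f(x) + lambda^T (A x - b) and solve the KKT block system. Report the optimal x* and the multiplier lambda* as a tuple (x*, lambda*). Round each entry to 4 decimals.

Form the Lagrangian:
  L(x, lambda) = (1/2) x^T Q x + c^T x + lambda^T (A x - b)
Stationarity (grad_x L = 0): Q x + c + A^T lambda = 0.
Primal feasibility: A x = b.

This gives the KKT block system:
  [ Q   A^T ] [ x     ]   [-c ]
  [ A    0  ] [ lambda ] = [ b ]

Solving the linear system:
  x*      = (-0.0156, 0.2344, 0.5625)
  lambda* = (-0.0937)
  f(x*)   = -1.0156

x* = (-0.0156, 0.2344, 0.5625), lambda* = (-0.0937)


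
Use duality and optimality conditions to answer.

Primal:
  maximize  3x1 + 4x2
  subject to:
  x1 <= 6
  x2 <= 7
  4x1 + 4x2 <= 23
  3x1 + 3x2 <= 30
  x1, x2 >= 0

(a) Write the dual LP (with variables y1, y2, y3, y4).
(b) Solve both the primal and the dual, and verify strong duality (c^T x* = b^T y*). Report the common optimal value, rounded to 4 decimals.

The standard primal-dual pair for 'max c^T x s.t. A x <= b, x >= 0' is:
  Dual:  min b^T y  s.t.  A^T y >= c,  y >= 0.

So the dual LP is:
  minimize  6y1 + 7y2 + 23y3 + 30y4
  subject to:
    y1 + 4y3 + 3y4 >= 3
    y2 + 4y3 + 3y4 >= 4
    y1, y2, y3, y4 >= 0

Solving the primal: x* = (0, 5.75).
  primal value c^T x* = 23.
Solving the dual: y* = (0, 0, 1, 0).
  dual value b^T y* = 23.
Strong duality: c^T x* = b^T y*. Confirmed.

23


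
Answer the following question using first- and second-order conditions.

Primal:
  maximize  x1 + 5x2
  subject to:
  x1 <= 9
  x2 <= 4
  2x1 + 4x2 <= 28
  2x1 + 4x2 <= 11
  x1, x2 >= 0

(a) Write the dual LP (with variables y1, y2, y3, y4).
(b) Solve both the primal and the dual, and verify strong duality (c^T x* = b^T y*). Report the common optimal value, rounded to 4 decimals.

The standard primal-dual pair for 'max c^T x s.t. A x <= b, x >= 0' is:
  Dual:  min b^T y  s.t.  A^T y >= c,  y >= 0.

So the dual LP is:
  minimize  9y1 + 4y2 + 28y3 + 11y4
  subject to:
    y1 + 2y3 + 2y4 >= 1
    y2 + 4y3 + 4y4 >= 5
    y1, y2, y3, y4 >= 0

Solving the primal: x* = (0, 2.75).
  primal value c^T x* = 13.75.
Solving the dual: y* = (0, 0, 0, 1.25).
  dual value b^T y* = 13.75.
Strong duality: c^T x* = b^T y*. Confirmed.

13.75


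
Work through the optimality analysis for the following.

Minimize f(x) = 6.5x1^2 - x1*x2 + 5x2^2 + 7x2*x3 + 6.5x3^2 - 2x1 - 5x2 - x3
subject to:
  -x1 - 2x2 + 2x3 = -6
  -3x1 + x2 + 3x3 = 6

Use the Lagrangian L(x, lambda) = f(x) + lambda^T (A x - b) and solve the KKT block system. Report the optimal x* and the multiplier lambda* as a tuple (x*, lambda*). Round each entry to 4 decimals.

Form the Lagrangian:
  L(x, lambda) = (1/2) x^T Q x + c^T x + lambda^T (A x - b)
Stationarity (grad_x L = 0): Q x + c + A^T lambda = 0.
Primal feasibility: A x = b.

This gives the KKT block system:
  [ Q   A^T ] [ x     ]   [-c ]
  [ A    0  ] [ lambda ] = [ b ]

Solving the linear system:
  x*      = (-1.3839, 3.231, -0.4609)
  lambda* = (7.5972, -10.2731)
  f(x*)   = 47.1479

x* = (-1.3839, 3.231, -0.4609), lambda* = (7.5972, -10.2731)


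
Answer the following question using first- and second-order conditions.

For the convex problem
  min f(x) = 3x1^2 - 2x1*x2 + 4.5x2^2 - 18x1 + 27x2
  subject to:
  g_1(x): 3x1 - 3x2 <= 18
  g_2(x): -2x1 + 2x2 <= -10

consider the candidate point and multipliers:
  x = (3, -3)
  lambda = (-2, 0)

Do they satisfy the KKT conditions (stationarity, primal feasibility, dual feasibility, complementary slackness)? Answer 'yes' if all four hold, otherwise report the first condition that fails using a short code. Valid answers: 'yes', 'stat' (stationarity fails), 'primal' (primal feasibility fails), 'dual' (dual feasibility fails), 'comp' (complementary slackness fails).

Gradient of f: grad f(x) = Q x + c = (6, -6)
Constraint values g_i(x) = a_i^T x - b_i:
  g_1((3, -3)) = 0
  g_2((3, -3)) = -2
Stationarity residual: grad f(x) + sum_i lambda_i a_i = (0, 0)
  -> stationarity OK
Primal feasibility (all g_i <= 0): OK
Dual feasibility (all lambda_i >= 0): FAILS
Complementary slackness (lambda_i * g_i(x) = 0 for all i): OK

Verdict: the first failing condition is dual_feasibility -> dual.

dual


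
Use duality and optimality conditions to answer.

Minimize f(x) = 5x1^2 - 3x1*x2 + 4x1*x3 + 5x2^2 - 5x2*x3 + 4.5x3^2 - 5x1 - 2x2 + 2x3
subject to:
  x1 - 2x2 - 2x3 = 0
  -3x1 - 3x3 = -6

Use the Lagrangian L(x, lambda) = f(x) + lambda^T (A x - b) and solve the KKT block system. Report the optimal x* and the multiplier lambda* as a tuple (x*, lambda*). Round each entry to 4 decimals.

Form the Lagrangian:
  L(x, lambda) = (1/2) x^T Q x + c^T x + lambda^T (A x - b)
Stationarity (grad_x L = 0): Q x + c + A^T lambda = 0.
Primal feasibility: A x = b.

This gives the KKT block system:
  [ Q   A^T ] [ x     ]   [-c ]
  [ A    0  ] [ lambda ] = [ b ]

Solving the linear system:
  x*      = (1.7468, 0.6203, 0.2532)
  lambda* = (-1.1519, 3.4895)
  f(x*)   = 5.7342

x* = (1.7468, 0.6203, 0.2532), lambda* = (-1.1519, 3.4895)


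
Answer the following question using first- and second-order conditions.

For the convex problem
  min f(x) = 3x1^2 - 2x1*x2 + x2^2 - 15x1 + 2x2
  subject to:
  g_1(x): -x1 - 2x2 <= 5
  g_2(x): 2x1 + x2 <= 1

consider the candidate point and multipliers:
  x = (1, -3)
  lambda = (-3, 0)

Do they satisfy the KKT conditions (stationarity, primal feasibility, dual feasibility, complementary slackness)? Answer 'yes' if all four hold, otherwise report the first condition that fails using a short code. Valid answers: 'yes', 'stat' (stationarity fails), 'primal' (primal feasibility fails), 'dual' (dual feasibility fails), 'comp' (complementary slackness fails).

Gradient of f: grad f(x) = Q x + c = (-3, -6)
Constraint values g_i(x) = a_i^T x - b_i:
  g_1((1, -3)) = 0
  g_2((1, -3)) = -2
Stationarity residual: grad f(x) + sum_i lambda_i a_i = (0, 0)
  -> stationarity OK
Primal feasibility (all g_i <= 0): OK
Dual feasibility (all lambda_i >= 0): FAILS
Complementary slackness (lambda_i * g_i(x) = 0 for all i): OK

Verdict: the first failing condition is dual_feasibility -> dual.

dual


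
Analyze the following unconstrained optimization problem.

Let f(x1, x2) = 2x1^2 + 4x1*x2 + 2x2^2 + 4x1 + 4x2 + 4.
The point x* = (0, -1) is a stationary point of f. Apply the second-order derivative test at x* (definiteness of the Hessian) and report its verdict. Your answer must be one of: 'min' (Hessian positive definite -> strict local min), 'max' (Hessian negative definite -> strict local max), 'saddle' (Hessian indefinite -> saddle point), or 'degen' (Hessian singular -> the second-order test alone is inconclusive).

Compute the Hessian H = grad^2 f:
  H = [[4, 4], [4, 4]]
Verify stationarity: grad f(x*) = H x* + g = (0, 0).
Eigenvalues of H: 0, 8.
H has a zero eigenvalue (singular; positive semidefinite but not definite), so H is neither positive definite, negative definite, nor indefinite. The second-order test alone is inconclusive -> degen.
(Indeed, f is constant along the null direction of H through x*, so x* is not a strict local extremum.)

degen


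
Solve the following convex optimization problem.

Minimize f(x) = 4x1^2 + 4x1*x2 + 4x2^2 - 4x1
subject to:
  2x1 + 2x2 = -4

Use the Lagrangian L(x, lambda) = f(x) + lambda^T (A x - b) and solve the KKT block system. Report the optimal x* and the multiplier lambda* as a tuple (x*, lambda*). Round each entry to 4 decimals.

Form the Lagrangian:
  L(x, lambda) = (1/2) x^T Q x + c^T x + lambda^T (A x - b)
Stationarity (grad_x L = 0): Q x + c + A^T lambda = 0.
Primal feasibility: A x = b.

This gives the KKT block system:
  [ Q   A^T ] [ x     ]   [-c ]
  [ A    0  ] [ lambda ] = [ b ]

Solving the linear system:
  x*      = (-0.5, -1.5)
  lambda* = (7)
  f(x*)   = 15

x* = (-0.5, -1.5), lambda* = (7)


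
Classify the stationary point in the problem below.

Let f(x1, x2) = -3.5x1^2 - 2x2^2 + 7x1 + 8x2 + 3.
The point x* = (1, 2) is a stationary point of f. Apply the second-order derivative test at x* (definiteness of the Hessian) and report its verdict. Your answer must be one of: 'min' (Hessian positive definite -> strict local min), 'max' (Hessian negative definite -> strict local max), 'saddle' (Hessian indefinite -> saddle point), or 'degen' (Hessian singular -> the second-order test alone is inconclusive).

Compute the Hessian H = grad^2 f:
  H = [[-7, 0], [0, -4]]
Verify stationarity: grad f(x*) = H x* + g = (0, 0).
Eigenvalues of H: -7, -4.
Both eigenvalues < 0, so H is negative definite -> x* is a strict local max.

max


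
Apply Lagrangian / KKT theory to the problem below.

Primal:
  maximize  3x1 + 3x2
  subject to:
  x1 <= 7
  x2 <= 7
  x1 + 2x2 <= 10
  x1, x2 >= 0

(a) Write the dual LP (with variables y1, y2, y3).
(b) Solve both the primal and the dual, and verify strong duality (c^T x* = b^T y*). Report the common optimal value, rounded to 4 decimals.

The standard primal-dual pair for 'max c^T x s.t. A x <= b, x >= 0' is:
  Dual:  min b^T y  s.t.  A^T y >= c,  y >= 0.

So the dual LP is:
  minimize  7y1 + 7y2 + 10y3
  subject to:
    y1 + y3 >= 3
    y2 + 2y3 >= 3
    y1, y2, y3 >= 0

Solving the primal: x* = (7, 1.5).
  primal value c^T x* = 25.5.
Solving the dual: y* = (1.5, 0, 1.5).
  dual value b^T y* = 25.5.
Strong duality: c^T x* = b^T y*. Confirmed.

25.5


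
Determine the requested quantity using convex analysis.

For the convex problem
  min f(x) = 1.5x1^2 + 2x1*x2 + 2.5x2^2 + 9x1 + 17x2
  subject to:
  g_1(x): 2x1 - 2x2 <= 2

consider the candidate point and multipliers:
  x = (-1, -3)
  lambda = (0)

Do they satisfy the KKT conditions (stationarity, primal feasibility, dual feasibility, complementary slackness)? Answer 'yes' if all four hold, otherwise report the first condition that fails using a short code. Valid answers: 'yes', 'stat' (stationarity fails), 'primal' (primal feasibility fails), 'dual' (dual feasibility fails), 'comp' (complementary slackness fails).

Gradient of f: grad f(x) = Q x + c = (0, 0)
Constraint values g_i(x) = a_i^T x - b_i:
  g_1((-1, -3)) = 2
Stationarity residual: grad f(x) + sum_i lambda_i a_i = (0, 0)
  -> stationarity OK
Primal feasibility (all g_i <= 0): FAILS
Dual feasibility (all lambda_i >= 0): OK
Complementary slackness (lambda_i * g_i(x) = 0 for all i): OK

Verdict: the first failing condition is primal_feasibility -> primal.

primal


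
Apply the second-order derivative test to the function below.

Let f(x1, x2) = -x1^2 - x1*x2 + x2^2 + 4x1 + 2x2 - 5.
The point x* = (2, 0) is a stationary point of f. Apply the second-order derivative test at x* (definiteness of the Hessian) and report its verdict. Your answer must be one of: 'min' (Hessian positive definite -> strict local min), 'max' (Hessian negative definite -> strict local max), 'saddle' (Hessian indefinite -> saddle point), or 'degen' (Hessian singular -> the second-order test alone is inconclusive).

Compute the Hessian H = grad^2 f:
  H = [[-2, -1], [-1, 2]]
Verify stationarity: grad f(x*) = H x* + g = (0, 0).
Eigenvalues of H: -2.2361, 2.2361.
Eigenvalues have mixed signs, so H is indefinite -> x* is a saddle point.

saddle


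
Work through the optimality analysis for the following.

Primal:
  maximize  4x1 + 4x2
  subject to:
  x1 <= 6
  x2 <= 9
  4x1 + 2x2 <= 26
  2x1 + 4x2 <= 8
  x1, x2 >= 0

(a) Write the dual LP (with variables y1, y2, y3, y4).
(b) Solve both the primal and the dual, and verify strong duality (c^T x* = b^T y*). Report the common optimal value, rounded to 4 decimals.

The standard primal-dual pair for 'max c^T x s.t. A x <= b, x >= 0' is:
  Dual:  min b^T y  s.t.  A^T y >= c,  y >= 0.

So the dual LP is:
  minimize  6y1 + 9y2 + 26y3 + 8y4
  subject to:
    y1 + 4y3 + 2y4 >= 4
    y2 + 2y3 + 4y4 >= 4
    y1, y2, y3, y4 >= 0

Solving the primal: x* = (4, 0).
  primal value c^T x* = 16.
Solving the dual: y* = (0, 0, 0, 2).
  dual value b^T y* = 16.
Strong duality: c^T x* = b^T y*. Confirmed.

16


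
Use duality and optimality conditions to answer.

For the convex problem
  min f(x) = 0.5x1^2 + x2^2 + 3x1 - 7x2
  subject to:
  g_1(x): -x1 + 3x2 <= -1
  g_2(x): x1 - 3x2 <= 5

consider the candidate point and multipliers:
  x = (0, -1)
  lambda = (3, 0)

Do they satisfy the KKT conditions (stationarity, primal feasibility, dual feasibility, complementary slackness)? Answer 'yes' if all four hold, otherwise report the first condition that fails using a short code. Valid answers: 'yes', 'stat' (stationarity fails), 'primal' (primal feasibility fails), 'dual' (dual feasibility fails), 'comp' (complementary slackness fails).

Gradient of f: grad f(x) = Q x + c = (3, -9)
Constraint values g_i(x) = a_i^T x - b_i:
  g_1((0, -1)) = -2
  g_2((0, -1)) = -2
Stationarity residual: grad f(x) + sum_i lambda_i a_i = (0, 0)
  -> stationarity OK
Primal feasibility (all g_i <= 0): OK
Dual feasibility (all lambda_i >= 0): OK
Complementary slackness (lambda_i * g_i(x) = 0 for all i): FAILS

Verdict: the first failing condition is complementary_slackness -> comp.

comp


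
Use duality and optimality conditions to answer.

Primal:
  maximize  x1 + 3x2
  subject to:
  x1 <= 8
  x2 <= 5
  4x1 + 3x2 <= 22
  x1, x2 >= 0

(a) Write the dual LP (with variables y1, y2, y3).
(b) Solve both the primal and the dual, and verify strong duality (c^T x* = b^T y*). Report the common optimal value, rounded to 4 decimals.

The standard primal-dual pair for 'max c^T x s.t. A x <= b, x >= 0' is:
  Dual:  min b^T y  s.t.  A^T y >= c,  y >= 0.

So the dual LP is:
  minimize  8y1 + 5y2 + 22y3
  subject to:
    y1 + 4y3 >= 1
    y2 + 3y3 >= 3
    y1, y2, y3 >= 0

Solving the primal: x* = (1.75, 5).
  primal value c^T x* = 16.75.
Solving the dual: y* = (0, 2.25, 0.25).
  dual value b^T y* = 16.75.
Strong duality: c^T x* = b^T y*. Confirmed.

16.75


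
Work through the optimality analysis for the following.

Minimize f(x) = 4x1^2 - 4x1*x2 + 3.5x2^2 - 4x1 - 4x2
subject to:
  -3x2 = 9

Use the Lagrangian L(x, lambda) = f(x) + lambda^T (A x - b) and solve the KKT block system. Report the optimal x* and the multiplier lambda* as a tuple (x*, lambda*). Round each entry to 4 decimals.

Form the Lagrangian:
  L(x, lambda) = (1/2) x^T Q x + c^T x + lambda^T (A x - b)
Stationarity (grad_x L = 0): Q x + c + A^T lambda = 0.
Primal feasibility: A x = b.

This gives the KKT block system:
  [ Q   A^T ] [ x     ]   [-c ]
  [ A    0  ] [ lambda ] = [ b ]

Solving the linear system:
  x*      = (-1, -3)
  lambda* = (-7)
  f(x*)   = 39.5

x* = (-1, -3), lambda* = (-7)


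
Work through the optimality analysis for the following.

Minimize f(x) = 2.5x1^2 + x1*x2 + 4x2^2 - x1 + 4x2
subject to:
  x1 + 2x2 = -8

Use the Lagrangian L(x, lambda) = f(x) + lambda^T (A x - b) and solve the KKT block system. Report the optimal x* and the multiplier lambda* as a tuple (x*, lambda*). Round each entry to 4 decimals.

Form the Lagrangian:
  L(x, lambda) = (1/2) x^T Q x + c^T x + lambda^T (A x - b)
Stationarity (grad_x L = 0): Q x + c + A^T lambda = 0.
Primal feasibility: A x = b.

This gives the KKT block system:
  [ Q   A^T ] [ x     ]   [-c ]
  [ A    0  ] [ lambda ] = [ b ]

Solving the linear system:
  x*      = (-1.5, -3.25)
  lambda* = (11.75)
  f(x*)   = 41.25

x* = (-1.5, -3.25), lambda* = (11.75)


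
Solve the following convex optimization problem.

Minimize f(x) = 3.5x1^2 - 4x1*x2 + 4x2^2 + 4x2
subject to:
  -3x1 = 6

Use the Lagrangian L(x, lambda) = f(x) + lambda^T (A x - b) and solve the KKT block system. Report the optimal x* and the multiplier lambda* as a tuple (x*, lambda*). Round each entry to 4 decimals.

Form the Lagrangian:
  L(x, lambda) = (1/2) x^T Q x + c^T x + lambda^T (A x - b)
Stationarity (grad_x L = 0): Q x + c + A^T lambda = 0.
Primal feasibility: A x = b.

This gives the KKT block system:
  [ Q   A^T ] [ x     ]   [-c ]
  [ A    0  ] [ lambda ] = [ b ]

Solving the linear system:
  x*      = (-2, -1.5)
  lambda* = (-2.6667)
  f(x*)   = 5

x* = (-2, -1.5), lambda* = (-2.6667)


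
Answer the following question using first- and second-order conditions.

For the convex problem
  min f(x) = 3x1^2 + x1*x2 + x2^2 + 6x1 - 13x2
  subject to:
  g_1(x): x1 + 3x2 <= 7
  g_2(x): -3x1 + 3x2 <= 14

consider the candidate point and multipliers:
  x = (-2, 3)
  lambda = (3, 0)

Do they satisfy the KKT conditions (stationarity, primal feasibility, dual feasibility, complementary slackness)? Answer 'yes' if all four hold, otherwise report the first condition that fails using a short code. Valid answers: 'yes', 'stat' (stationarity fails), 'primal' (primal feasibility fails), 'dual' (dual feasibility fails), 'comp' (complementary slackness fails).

Gradient of f: grad f(x) = Q x + c = (-3, -9)
Constraint values g_i(x) = a_i^T x - b_i:
  g_1((-2, 3)) = 0
  g_2((-2, 3)) = 1
Stationarity residual: grad f(x) + sum_i lambda_i a_i = (0, 0)
  -> stationarity OK
Primal feasibility (all g_i <= 0): FAILS
Dual feasibility (all lambda_i >= 0): OK
Complementary slackness (lambda_i * g_i(x) = 0 for all i): OK

Verdict: the first failing condition is primal_feasibility -> primal.

primal


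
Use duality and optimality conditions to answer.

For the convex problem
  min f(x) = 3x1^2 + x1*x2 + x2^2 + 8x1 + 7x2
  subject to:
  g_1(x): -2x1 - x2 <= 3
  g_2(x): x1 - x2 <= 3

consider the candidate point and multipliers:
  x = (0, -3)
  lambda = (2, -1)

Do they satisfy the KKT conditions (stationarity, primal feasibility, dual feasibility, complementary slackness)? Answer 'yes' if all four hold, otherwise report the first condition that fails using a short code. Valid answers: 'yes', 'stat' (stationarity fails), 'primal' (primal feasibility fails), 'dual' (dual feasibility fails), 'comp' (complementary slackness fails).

Gradient of f: grad f(x) = Q x + c = (5, 1)
Constraint values g_i(x) = a_i^T x - b_i:
  g_1((0, -3)) = 0
  g_2((0, -3)) = 0
Stationarity residual: grad f(x) + sum_i lambda_i a_i = (0, 0)
  -> stationarity OK
Primal feasibility (all g_i <= 0): OK
Dual feasibility (all lambda_i >= 0): FAILS
Complementary slackness (lambda_i * g_i(x) = 0 for all i): OK

Verdict: the first failing condition is dual_feasibility -> dual.

dual


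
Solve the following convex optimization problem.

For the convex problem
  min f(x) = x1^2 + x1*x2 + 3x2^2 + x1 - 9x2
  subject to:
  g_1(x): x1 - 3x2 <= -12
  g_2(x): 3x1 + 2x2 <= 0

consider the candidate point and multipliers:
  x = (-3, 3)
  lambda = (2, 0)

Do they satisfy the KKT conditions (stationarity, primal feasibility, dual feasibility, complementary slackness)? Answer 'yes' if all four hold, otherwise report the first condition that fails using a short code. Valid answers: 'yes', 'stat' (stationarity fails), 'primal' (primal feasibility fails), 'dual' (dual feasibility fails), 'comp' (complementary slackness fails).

Gradient of f: grad f(x) = Q x + c = (-2, 6)
Constraint values g_i(x) = a_i^T x - b_i:
  g_1((-3, 3)) = 0
  g_2((-3, 3)) = -3
Stationarity residual: grad f(x) + sum_i lambda_i a_i = (0, 0)
  -> stationarity OK
Primal feasibility (all g_i <= 0): OK
Dual feasibility (all lambda_i >= 0): OK
Complementary slackness (lambda_i * g_i(x) = 0 for all i): OK

Verdict: yes, KKT holds.

yes


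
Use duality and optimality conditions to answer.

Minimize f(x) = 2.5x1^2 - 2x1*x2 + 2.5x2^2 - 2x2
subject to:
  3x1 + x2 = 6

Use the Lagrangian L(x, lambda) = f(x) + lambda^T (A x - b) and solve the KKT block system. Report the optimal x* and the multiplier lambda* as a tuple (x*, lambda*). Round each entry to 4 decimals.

Form the Lagrangian:
  L(x, lambda) = (1/2) x^T Q x + c^T x + lambda^T (A x - b)
Stationarity (grad_x L = 0): Q x + c + A^T lambda = 0.
Primal feasibility: A x = b.

This gives the KKT block system:
  [ Q   A^T ] [ x     ]   [-c ]
  [ A    0  ] [ lambda ] = [ b ]

Solving the linear system:
  x*      = (1.5484, 1.3548)
  lambda* = (-1.6774)
  f(x*)   = 3.6774

x* = (1.5484, 1.3548), lambda* = (-1.6774)


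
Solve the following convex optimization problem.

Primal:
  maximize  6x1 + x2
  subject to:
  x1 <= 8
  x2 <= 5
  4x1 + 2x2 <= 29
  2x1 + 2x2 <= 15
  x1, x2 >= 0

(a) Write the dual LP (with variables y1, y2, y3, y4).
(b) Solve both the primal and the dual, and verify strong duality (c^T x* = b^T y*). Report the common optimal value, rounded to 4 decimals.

The standard primal-dual pair for 'max c^T x s.t. A x <= b, x >= 0' is:
  Dual:  min b^T y  s.t.  A^T y >= c,  y >= 0.

So the dual LP is:
  minimize  8y1 + 5y2 + 29y3 + 15y4
  subject to:
    y1 + 4y3 + 2y4 >= 6
    y2 + 2y3 + 2y4 >= 1
    y1, y2, y3, y4 >= 0

Solving the primal: x* = (7.25, 0).
  primal value c^T x* = 43.5.
Solving the dual: y* = (0, 0, 1.5, 0).
  dual value b^T y* = 43.5.
Strong duality: c^T x* = b^T y*. Confirmed.

43.5


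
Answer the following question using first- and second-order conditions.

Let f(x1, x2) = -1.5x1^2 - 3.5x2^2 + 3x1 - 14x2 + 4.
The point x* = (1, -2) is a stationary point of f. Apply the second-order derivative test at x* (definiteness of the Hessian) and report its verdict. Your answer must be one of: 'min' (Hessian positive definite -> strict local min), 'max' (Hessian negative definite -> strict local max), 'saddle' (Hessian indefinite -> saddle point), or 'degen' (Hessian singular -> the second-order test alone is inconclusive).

Compute the Hessian H = grad^2 f:
  H = [[-3, 0], [0, -7]]
Verify stationarity: grad f(x*) = H x* + g = (0, 0).
Eigenvalues of H: -7, -3.
Both eigenvalues < 0, so H is negative definite -> x* is a strict local max.

max


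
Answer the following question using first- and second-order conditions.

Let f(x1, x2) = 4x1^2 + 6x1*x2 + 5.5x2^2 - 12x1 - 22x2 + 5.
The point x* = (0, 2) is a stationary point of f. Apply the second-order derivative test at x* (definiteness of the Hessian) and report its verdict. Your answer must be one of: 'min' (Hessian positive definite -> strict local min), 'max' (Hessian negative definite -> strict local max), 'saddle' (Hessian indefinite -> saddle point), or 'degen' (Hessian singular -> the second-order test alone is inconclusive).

Compute the Hessian H = grad^2 f:
  H = [[8, 6], [6, 11]]
Verify stationarity: grad f(x*) = H x* + g = (0, 0).
Eigenvalues of H: 3.3153, 15.6847.
Both eigenvalues > 0, so H is positive definite -> x* is a strict local min.

min


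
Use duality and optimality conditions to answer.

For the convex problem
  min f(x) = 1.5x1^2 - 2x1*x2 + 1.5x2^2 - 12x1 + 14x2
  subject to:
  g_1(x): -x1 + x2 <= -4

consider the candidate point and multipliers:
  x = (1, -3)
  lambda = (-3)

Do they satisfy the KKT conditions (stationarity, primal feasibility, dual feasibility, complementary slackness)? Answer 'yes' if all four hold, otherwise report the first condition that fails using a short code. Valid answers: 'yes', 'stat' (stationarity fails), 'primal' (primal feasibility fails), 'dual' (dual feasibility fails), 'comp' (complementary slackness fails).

Gradient of f: grad f(x) = Q x + c = (-3, 3)
Constraint values g_i(x) = a_i^T x - b_i:
  g_1((1, -3)) = 0
Stationarity residual: grad f(x) + sum_i lambda_i a_i = (0, 0)
  -> stationarity OK
Primal feasibility (all g_i <= 0): OK
Dual feasibility (all lambda_i >= 0): FAILS
Complementary slackness (lambda_i * g_i(x) = 0 for all i): OK

Verdict: the first failing condition is dual_feasibility -> dual.

dual


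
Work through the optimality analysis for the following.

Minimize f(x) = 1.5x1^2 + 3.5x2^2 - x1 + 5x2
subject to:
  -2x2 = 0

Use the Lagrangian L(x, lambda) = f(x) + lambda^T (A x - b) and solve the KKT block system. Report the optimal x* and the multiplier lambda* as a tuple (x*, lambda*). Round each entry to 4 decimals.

Form the Lagrangian:
  L(x, lambda) = (1/2) x^T Q x + c^T x + lambda^T (A x - b)
Stationarity (grad_x L = 0): Q x + c + A^T lambda = 0.
Primal feasibility: A x = b.

This gives the KKT block system:
  [ Q   A^T ] [ x     ]   [-c ]
  [ A    0  ] [ lambda ] = [ b ]

Solving the linear system:
  x*      = (0.3333, 0)
  lambda* = (2.5)
  f(x*)   = -0.1667

x* = (0.3333, 0), lambda* = (2.5)


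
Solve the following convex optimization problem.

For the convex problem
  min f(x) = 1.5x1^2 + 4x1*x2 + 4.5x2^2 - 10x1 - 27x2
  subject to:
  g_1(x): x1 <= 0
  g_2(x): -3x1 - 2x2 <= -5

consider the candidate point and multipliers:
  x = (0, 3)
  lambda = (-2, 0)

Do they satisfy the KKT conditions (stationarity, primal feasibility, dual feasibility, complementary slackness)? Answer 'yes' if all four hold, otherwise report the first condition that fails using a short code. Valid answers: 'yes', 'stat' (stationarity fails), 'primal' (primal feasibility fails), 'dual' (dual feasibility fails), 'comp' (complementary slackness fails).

Gradient of f: grad f(x) = Q x + c = (2, 0)
Constraint values g_i(x) = a_i^T x - b_i:
  g_1((0, 3)) = 0
  g_2((0, 3)) = -1
Stationarity residual: grad f(x) + sum_i lambda_i a_i = (0, 0)
  -> stationarity OK
Primal feasibility (all g_i <= 0): OK
Dual feasibility (all lambda_i >= 0): FAILS
Complementary slackness (lambda_i * g_i(x) = 0 for all i): OK

Verdict: the first failing condition is dual_feasibility -> dual.

dual


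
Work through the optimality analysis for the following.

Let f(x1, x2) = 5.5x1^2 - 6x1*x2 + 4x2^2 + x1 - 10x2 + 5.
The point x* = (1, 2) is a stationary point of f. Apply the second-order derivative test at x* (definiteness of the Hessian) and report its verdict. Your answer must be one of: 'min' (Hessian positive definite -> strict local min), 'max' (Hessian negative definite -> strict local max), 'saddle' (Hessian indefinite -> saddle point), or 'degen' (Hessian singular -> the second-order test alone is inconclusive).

Compute the Hessian H = grad^2 f:
  H = [[11, -6], [-6, 8]]
Verify stationarity: grad f(x*) = H x* + g = (0, 0).
Eigenvalues of H: 3.3153, 15.6847.
Both eigenvalues > 0, so H is positive definite -> x* is a strict local min.

min


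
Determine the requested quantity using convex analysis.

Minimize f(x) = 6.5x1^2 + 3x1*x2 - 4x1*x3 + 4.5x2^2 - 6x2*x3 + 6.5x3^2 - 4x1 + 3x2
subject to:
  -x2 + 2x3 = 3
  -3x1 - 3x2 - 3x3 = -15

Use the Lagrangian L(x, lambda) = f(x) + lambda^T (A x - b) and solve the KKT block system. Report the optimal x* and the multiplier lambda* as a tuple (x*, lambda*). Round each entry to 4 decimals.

Form the Lagrangian:
  L(x, lambda) = (1/2) x^T Q x + c^T x + lambda^T (A x - b)
Stationarity (grad_x L = 0): Q x + c + A^T lambda = 0.
Primal feasibility: A x = b.

This gives the KKT block system:
  [ Q   A^T ] [ x     ]   [-c ]
  [ A    0  ] [ lambda ] = [ b ]

Solving the linear system:
  x*      = (1.3769, 1.4154, 2.2077)
  lambda* = (-2.6923, 3.1051)
  f(x*)   = 26.6962

x* = (1.3769, 1.4154, 2.2077), lambda* = (-2.6923, 3.1051)


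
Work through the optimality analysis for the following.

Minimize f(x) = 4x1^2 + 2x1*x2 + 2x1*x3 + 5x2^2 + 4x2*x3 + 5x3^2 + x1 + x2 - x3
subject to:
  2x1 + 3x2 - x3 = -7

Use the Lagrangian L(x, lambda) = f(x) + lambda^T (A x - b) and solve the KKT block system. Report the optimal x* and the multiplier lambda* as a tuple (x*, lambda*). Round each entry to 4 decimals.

Form the Lagrangian:
  L(x, lambda) = (1/2) x^T Q x + c^T x + lambda^T (A x - b)
Stationarity (grad_x L = 0): Q x + c + A^T lambda = 0.
Primal feasibility: A x = b.

This gives the KKT block system:
  [ Q   A^T ] [ x     ]   [-c ]
  [ A    0  ] [ lambda ] = [ b ]

Solving the linear system:
  x*      = (-0.887, -1.3596, 1.1473)
  lambda* = (3.2603)
  f(x*)   = 9.714

x* = (-0.887, -1.3596, 1.1473), lambda* = (3.2603)


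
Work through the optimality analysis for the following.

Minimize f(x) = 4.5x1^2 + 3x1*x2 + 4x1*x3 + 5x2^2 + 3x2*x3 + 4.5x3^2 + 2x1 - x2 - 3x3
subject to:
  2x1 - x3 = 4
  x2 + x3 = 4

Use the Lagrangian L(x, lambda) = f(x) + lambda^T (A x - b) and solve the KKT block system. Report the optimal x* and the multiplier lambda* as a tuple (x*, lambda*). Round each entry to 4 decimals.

Form the Lagrangian:
  L(x, lambda) = (1/2) x^T Q x + c^T x + lambda^T (A x - b)
Stationarity (grad_x L = 0): Q x + c + A^T lambda = 0.
Primal feasibility: A x = b.

This gives the KKT block system:
  [ Q   A^T ] [ x     ]   [-c ]
  [ A    0  ] [ lambda ] = [ b ]

Solving the linear system:
  x*      = (2.3692, 3.2615, 0.7385)
  lambda* = (-18.0308, -40.9385)
  f(x*)   = 117.5692

x* = (2.3692, 3.2615, 0.7385), lambda* = (-18.0308, -40.9385)


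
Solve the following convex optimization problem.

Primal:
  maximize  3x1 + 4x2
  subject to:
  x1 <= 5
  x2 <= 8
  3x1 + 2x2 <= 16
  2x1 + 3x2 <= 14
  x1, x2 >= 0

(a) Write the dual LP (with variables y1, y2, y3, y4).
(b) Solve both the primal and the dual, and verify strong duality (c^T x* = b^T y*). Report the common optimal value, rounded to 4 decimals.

The standard primal-dual pair for 'max c^T x s.t. A x <= b, x >= 0' is:
  Dual:  min b^T y  s.t.  A^T y >= c,  y >= 0.

So the dual LP is:
  minimize  5y1 + 8y2 + 16y3 + 14y4
  subject to:
    y1 + 3y3 + 2y4 >= 3
    y2 + 2y3 + 3y4 >= 4
    y1, y2, y3, y4 >= 0

Solving the primal: x* = (4, 2).
  primal value c^T x* = 20.
Solving the dual: y* = (0, 0, 0.2, 1.2).
  dual value b^T y* = 20.
Strong duality: c^T x* = b^T y*. Confirmed.

20


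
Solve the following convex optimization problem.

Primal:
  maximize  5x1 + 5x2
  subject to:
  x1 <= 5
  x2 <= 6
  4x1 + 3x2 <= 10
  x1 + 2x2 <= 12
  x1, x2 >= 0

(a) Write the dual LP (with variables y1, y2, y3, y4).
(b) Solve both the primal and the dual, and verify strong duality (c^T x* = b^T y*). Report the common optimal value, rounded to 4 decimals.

The standard primal-dual pair for 'max c^T x s.t. A x <= b, x >= 0' is:
  Dual:  min b^T y  s.t.  A^T y >= c,  y >= 0.

So the dual LP is:
  minimize  5y1 + 6y2 + 10y3 + 12y4
  subject to:
    y1 + 4y3 + y4 >= 5
    y2 + 3y3 + 2y4 >= 5
    y1, y2, y3, y4 >= 0

Solving the primal: x* = (0, 3.3333).
  primal value c^T x* = 16.6667.
Solving the dual: y* = (0, 0, 1.6667, 0).
  dual value b^T y* = 16.6667.
Strong duality: c^T x* = b^T y*. Confirmed.

16.6667


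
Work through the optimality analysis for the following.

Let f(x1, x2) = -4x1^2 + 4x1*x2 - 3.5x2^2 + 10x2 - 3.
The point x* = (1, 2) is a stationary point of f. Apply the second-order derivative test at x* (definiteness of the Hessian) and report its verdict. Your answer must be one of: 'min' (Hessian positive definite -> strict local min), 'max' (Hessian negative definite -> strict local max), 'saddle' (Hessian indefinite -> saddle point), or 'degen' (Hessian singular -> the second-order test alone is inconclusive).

Compute the Hessian H = grad^2 f:
  H = [[-8, 4], [4, -7]]
Verify stationarity: grad f(x*) = H x* + g = (0, 0).
Eigenvalues of H: -11.5311, -3.4689.
Both eigenvalues < 0, so H is negative definite -> x* is a strict local max.

max


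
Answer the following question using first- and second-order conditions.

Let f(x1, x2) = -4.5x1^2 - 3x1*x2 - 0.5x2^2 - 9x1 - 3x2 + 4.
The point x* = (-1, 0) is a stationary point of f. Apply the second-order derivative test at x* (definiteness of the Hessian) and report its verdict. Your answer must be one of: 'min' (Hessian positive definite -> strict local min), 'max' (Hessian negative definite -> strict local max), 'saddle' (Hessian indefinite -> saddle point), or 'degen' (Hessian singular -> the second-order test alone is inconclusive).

Compute the Hessian H = grad^2 f:
  H = [[-9, -3], [-3, -1]]
Verify stationarity: grad f(x*) = H x* + g = (0, 0).
Eigenvalues of H: -10, 0.
H has a zero eigenvalue (singular; negative semidefinite but not definite), so H is neither positive definite, negative definite, nor indefinite. The second-order test alone is inconclusive -> degen.
(Indeed, f is constant along the null direction of H through x*, so x* is not a strict local extremum.)

degen


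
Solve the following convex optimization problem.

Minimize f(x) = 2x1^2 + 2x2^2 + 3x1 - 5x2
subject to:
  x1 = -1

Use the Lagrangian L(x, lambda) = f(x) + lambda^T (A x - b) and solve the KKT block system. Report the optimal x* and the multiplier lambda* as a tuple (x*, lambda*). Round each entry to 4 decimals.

Form the Lagrangian:
  L(x, lambda) = (1/2) x^T Q x + c^T x + lambda^T (A x - b)
Stationarity (grad_x L = 0): Q x + c + A^T lambda = 0.
Primal feasibility: A x = b.

This gives the KKT block system:
  [ Q   A^T ] [ x     ]   [-c ]
  [ A    0  ] [ lambda ] = [ b ]

Solving the linear system:
  x*      = (-1, 1.25)
  lambda* = (1)
  f(x*)   = -4.125

x* = (-1, 1.25), lambda* = (1)


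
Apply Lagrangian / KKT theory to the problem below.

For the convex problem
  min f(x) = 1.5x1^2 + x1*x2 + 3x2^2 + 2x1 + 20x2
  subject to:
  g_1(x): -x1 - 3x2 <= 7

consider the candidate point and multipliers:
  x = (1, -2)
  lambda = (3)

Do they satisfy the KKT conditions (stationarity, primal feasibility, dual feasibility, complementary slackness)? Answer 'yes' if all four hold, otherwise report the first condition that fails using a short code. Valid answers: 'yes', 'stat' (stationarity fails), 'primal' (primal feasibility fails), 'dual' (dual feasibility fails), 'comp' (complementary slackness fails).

Gradient of f: grad f(x) = Q x + c = (3, 9)
Constraint values g_i(x) = a_i^T x - b_i:
  g_1((1, -2)) = -2
Stationarity residual: grad f(x) + sum_i lambda_i a_i = (0, 0)
  -> stationarity OK
Primal feasibility (all g_i <= 0): OK
Dual feasibility (all lambda_i >= 0): OK
Complementary slackness (lambda_i * g_i(x) = 0 for all i): FAILS

Verdict: the first failing condition is complementary_slackness -> comp.

comp


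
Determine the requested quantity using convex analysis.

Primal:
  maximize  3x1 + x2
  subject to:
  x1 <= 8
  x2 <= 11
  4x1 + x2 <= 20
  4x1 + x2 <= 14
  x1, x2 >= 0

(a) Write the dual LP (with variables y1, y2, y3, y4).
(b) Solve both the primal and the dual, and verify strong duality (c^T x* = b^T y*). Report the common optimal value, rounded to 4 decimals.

The standard primal-dual pair for 'max c^T x s.t. A x <= b, x >= 0' is:
  Dual:  min b^T y  s.t.  A^T y >= c,  y >= 0.

So the dual LP is:
  minimize  8y1 + 11y2 + 20y3 + 14y4
  subject to:
    y1 + 4y3 + 4y4 >= 3
    y2 + y3 + y4 >= 1
    y1, y2, y3, y4 >= 0

Solving the primal: x* = (0.75, 11).
  primal value c^T x* = 13.25.
Solving the dual: y* = (0, 0.25, 0, 0.75).
  dual value b^T y* = 13.25.
Strong duality: c^T x* = b^T y*. Confirmed.

13.25


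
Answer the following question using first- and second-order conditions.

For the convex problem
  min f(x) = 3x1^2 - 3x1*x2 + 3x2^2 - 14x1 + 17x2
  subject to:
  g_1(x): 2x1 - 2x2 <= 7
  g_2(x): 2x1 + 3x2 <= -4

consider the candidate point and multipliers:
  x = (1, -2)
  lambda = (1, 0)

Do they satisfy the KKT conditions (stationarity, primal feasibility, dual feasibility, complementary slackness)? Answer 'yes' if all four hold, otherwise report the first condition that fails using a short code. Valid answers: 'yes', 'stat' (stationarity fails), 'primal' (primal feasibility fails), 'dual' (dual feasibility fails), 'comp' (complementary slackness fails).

Gradient of f: grad f(x) = Q x + c = (-2, 2)
Constraint values g_i(x) = a_i^T x - b_i:
  g_1((1, -2)) = -1
  g_2((1, -2)) = 0
Stationarity residual: grad f(x) + sum_i lambda_i a_i = (0, 0)
  -> stationarity OK
Primal feasibility (all g_i <= 0): OK
Dual feasibility (all lambda_i >= 0): OK
Complementary slackness (lambda_i * g_i(x) = 0 for all i): FAILS

Verdict: the first failing condition is complementary_slackness -> comp.

comp


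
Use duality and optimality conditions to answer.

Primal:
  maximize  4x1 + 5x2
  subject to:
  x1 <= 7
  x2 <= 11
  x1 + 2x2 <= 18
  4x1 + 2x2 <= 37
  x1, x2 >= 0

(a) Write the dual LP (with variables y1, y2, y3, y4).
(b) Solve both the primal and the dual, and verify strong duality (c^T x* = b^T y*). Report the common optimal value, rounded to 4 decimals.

The standard primal-dual pair for 'max c^T x s.t. A x <= b, x >= 0' is:
  Dual:  min b^T y  s.t.  A^T y >= c,  y >= 0.

So the dual LP is:
  minimize  7y1 + 11y2 + 18y3 + 37y4
  subject to:
    y1 + y3 + 4y4 >= 4
    y2 + 2y3 + 2y4 >= 5
    y1, y2, y3, y4 >= 0

Solving the primal: x* = (6.3333, 5.8333).
  primal value c^T x* = 54.5.
Solving the dual: y* = (0, 0, 2, 0.5).
  dual value b^T y* = 54.5.
Strong duality: c^T x* = b^T y*. Confirmed.

54.5


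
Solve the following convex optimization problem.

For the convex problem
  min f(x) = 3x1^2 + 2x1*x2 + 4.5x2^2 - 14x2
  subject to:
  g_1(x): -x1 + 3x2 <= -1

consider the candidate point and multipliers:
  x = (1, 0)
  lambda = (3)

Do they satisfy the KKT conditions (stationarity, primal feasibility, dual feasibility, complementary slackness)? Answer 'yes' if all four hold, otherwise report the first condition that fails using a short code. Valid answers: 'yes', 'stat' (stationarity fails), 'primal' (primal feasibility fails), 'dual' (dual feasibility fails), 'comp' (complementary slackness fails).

Gradient of f: grad f(x) = Q x + c = (6, -12)
Constraint values g_i(x) = a_i^T x - b_i:
  g_1((1, 0)) = 0
Stationarity residual: grad f(x) + sum_i lambda_i a_i = (3, -3)
  -> stationarity FAILS
Primal feasibility (all g_i <= 0): OK
Dual feasibility (all lambda_i >= 0): OK
Complementary slackness (lambda_i * g_i(x) = 0 for all i): OK

Verdict: the first failing condition is stationarity -> stat.

stat


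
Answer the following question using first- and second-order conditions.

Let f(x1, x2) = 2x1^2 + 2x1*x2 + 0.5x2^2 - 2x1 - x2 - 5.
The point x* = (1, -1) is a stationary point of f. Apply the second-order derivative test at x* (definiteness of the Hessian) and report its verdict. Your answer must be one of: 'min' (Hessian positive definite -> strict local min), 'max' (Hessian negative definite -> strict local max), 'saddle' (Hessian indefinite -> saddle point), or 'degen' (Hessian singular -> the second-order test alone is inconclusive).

Compute the Hessian H = grad^2 f:
  H = [[4, 2], [2, 1]]
Verify stationarity: grad f(x*) = H x* + g = (0, 0).
Eigenvalues of H: 0, 5.
H has a zero eigenvalue (singular; positive semidefinite but not definite), so H is neither positive definite, negative definite, nor indefinite. The second-order test alone is inconclusive -> degen.
(Indeed, f is constant along the null direction of H through x*, so x* is not a strict local extremum.)

degen


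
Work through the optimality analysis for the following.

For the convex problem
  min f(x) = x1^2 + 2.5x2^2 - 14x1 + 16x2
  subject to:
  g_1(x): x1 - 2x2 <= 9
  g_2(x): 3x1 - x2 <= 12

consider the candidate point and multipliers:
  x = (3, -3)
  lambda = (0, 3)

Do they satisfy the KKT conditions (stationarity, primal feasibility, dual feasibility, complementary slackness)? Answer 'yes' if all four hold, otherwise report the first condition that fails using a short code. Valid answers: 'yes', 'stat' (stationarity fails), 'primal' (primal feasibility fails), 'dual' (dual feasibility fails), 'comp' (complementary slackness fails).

Gradient of f: grad f(x) = Q x + c = (-8, 1)
Constraint values g_i(x) = a_i^T x - b_i:
  g_1((3, -3)) = 0
  g_2((3, -3)) = 0
Stationarity residual: grad f(x) + sum_i lambda_i a_i = (1, -2)
  -> stationarity FAILS
Primal feasibility (all g_i <= 0): OK
Dual feasibility (all lambda_i >= 0): OK
Complementary slackness (lambda_i * g_i(x) = 0 for all i): OK

Verdict: the first failing condition is stationarity -> stat.

stat


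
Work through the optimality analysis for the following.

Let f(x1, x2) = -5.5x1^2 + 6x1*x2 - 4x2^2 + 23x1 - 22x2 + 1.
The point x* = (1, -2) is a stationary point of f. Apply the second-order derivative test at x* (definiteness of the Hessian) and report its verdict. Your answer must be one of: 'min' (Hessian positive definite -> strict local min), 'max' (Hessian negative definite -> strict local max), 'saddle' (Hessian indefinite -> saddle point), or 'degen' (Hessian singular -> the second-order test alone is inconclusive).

Compute the Hessian H = grad^2 f:
  H = [[-11, 6], [6, -8]]
Verify stationarity: grad f(x*) = H x* + g = (0, 0).
Eigenvalues of H: -15.6847, -3.3153.
Both eigenvalues < 0, so H is negative definite -> x* is a strict local max.

max


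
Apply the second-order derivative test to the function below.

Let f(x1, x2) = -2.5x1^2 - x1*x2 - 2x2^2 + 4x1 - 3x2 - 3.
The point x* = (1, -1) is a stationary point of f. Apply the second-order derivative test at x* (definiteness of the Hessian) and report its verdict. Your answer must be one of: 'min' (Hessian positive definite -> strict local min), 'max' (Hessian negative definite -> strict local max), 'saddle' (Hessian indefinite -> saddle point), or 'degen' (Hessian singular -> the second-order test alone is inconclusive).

Compute the Hessian H = grad^2 f:
  H = [[-5, -1], [-1, -4]]
Verify stationarity: grad f(x*) = H x* + g = (0, 0).
Eigenvalues of H: -5.618, -3.382.
Both eigenvalues < 0, so H is negative definite -> x* is a strict local max.

max
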